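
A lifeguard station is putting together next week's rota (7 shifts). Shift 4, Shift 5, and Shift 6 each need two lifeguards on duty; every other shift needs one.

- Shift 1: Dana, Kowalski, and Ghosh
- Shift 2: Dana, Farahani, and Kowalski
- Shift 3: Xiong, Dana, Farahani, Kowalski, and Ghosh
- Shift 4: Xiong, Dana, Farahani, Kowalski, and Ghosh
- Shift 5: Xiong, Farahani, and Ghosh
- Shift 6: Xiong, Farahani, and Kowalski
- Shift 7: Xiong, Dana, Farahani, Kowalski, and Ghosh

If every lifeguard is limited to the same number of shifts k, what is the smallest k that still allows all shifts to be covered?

2

With 5 lifeguards and 10 worker-slots to fill, someone must work at least ⌈10/5⌉ = 2 shifts, so k ≥ 2.
k = 2 works: Shift 1→Dana, Shift 2→Dana, Shift 3→Kowalski, Shift 4→Kowalski+Ghosh, Shift 5→Xiong+Farahani, Shift 6→Xiong+Farahani, Shift 7→Ghosh.
Loads: Xiong 2, Dana 2, Farahani 2, Kowalski 2, Ghosh 2 — all ≤ 2.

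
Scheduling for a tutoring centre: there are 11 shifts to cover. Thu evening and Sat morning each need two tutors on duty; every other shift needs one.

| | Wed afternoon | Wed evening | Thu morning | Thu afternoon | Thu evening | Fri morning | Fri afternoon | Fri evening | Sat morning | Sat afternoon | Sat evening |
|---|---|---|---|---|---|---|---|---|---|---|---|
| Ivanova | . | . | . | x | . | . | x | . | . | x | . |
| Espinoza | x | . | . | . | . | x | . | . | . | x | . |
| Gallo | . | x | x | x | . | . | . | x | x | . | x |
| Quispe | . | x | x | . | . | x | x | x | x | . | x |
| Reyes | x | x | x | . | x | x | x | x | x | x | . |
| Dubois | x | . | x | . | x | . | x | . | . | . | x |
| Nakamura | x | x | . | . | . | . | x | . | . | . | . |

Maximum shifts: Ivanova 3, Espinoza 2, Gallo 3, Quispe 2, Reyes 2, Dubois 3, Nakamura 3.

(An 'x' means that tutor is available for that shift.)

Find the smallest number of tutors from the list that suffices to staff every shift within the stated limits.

13 slots to fill and no one can take more than 3, so at least ⌈13/3⌉ = 5 tutors are needed.
Ivanova, Espinoza, Gallo, Reyes, and Dubois alone can cover everything: Wed afternoon→Espinoza, Wed evening→Gallo, Thu morning→Dubois, Thu afternoon→Ivanova, Thu evening→Reyes+Dubois, Fri morning→Espinoza, Fri afternoon→Ivanova, Fri evening→Gallo, Sat morning→Gallo+Reyes, Sat afternoon→Ivanova, Sat evening→Dubois.

5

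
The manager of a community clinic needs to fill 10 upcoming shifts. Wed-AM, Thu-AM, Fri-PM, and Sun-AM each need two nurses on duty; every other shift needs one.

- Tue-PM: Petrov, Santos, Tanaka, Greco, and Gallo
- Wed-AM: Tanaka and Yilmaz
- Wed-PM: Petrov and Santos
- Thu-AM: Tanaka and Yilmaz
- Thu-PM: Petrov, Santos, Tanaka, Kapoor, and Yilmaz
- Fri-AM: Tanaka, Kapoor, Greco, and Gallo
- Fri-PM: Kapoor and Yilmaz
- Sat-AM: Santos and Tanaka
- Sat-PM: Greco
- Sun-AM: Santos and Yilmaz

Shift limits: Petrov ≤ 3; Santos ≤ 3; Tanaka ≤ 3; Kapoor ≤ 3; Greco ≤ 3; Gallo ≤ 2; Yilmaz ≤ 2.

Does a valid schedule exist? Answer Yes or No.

No

Total capacity is 19 and 14 slots are needed, so capacity alone doesn't rule it out.
Shifts {Wed-AM, Thu-AM, Fri-PM} need 6 worker-slots in total, but the nurses available for any of those shifts (Tanaka, Kapoor, and Yilmaz) can supply at most 5 among them. So no valid schedule exists.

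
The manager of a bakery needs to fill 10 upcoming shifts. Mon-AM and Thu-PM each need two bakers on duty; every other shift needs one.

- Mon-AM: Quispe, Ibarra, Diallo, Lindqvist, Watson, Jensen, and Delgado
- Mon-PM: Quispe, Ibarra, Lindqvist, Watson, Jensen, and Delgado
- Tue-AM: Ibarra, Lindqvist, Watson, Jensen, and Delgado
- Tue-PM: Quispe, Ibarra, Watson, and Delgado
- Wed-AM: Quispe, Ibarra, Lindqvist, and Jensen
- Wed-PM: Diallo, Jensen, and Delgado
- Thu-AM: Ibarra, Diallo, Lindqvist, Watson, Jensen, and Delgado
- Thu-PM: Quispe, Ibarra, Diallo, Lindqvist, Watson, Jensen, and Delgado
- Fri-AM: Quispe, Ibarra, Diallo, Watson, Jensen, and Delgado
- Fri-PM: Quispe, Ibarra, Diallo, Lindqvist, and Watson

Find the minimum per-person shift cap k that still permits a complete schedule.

2

With 7 bakers and 12 worker-slots to fill, someone must work at least ⌈12/7⌉ = 2 shifts, so k ≥ 2.
k = 2 works: Mon-AM→Lindqvist+Watson, Mon-PM→Lindqvist, Tue-AM→Ibarra, Tue-PM→Quispe, Wed-AM→Quispe, Wed-PM→Diallo, Thu-AM→Diallo, Thu-PM→Jensen+Delgado, Fri-AM→Watson, Fri-PM→Ibarra.
Loads: Quispe 2, Ibarra 2, Diallo 2, Lindqvist 2, Watson 2, Jensen 1, Delgado 1 — all ≤ 2.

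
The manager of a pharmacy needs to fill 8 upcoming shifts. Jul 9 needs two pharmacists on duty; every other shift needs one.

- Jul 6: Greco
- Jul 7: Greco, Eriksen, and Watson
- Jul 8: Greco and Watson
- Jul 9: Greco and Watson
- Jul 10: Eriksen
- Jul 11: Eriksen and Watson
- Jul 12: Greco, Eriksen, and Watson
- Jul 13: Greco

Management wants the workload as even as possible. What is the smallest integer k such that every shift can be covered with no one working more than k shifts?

3

With 3 pharmacists and 9 worker-slots to fill, someone must work at least ⌈9/3⌉ = 3 shifts, so k ≥ 3.
k = 3 works: Jul 6→Greco, Jul 7→Eriksen, Jul 8→Watson, Jul 9→Greco+Watson, Jul 10→Eriksen, Jul 11→Eriksen, Jul 12→Watson, Jul 13→Greco.
Loads: Greco 3, Eriksen 3, Watson 3 — all ≤ 3.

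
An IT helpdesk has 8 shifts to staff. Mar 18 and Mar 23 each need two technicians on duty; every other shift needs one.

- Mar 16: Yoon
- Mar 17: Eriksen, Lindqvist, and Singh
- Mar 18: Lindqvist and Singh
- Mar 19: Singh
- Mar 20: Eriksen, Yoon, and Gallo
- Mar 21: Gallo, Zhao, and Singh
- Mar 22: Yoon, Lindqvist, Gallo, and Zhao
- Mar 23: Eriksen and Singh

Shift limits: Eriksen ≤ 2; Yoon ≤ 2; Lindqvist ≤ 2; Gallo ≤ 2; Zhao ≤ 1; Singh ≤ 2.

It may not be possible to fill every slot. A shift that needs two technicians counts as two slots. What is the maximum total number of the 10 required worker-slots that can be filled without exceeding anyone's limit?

Total capacity across all technicians is 2+2+2+2+1+2 = 11, and 10 slots are needed, so at most 10 can be filled.
Shifts {Mar 18, Mar 19, Mar 23} need 5 slots but only Eriksen, Lindqvist, and Singh are available for them, supplying at most 4 — so at least 1 slot must go unfilled.
An assignment achieving 9: Mar 16→Yoon, Mar 17→Eriksen, Mar 18→Lindqvist+Singh, Mar 19→Singh, Mar 20→Yoon, Mar 21→Gallo, Mar 22→Lindqvist, Mar 23→Eriksen.
Loads: Eriksen 2/2, Yoon 2/2, Lindqvist 2/2, Gallo 1/2, Zhao 0/1, Singh 2/2.

9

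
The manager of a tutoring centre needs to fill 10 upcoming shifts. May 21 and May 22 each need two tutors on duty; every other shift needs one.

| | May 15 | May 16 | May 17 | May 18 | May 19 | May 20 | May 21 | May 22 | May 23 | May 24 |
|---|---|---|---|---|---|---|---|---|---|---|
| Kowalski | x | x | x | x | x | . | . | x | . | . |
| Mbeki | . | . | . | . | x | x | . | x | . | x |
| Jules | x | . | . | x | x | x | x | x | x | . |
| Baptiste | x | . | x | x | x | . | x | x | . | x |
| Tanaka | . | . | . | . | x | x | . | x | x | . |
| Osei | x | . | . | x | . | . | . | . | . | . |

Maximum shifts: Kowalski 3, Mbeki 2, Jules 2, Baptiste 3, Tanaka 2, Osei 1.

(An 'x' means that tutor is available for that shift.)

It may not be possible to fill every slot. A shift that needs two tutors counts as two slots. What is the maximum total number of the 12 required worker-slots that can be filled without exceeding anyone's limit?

Total capacity across all tutors is 3+2+2+3+2+1 = 13, and 12 slots are needed, so at most 12 can be filled.
An assignment achieving 12: May 15→Kowalski, May 16→Kowalski, May 17→Kowalski, May 18→Baptiste, May 19→Tanaka, May 20→Mbeki, May 21→Jules+Baptiste, May 22→Baptiste+Tanaka, May 23→Jules, May 24→Mbeki.
Loads: Kowalski 3/3, Mbeki 2/2, Jules 2/2, Baptiste 3/3, Tanaka 2/2, Osei 0/1.

12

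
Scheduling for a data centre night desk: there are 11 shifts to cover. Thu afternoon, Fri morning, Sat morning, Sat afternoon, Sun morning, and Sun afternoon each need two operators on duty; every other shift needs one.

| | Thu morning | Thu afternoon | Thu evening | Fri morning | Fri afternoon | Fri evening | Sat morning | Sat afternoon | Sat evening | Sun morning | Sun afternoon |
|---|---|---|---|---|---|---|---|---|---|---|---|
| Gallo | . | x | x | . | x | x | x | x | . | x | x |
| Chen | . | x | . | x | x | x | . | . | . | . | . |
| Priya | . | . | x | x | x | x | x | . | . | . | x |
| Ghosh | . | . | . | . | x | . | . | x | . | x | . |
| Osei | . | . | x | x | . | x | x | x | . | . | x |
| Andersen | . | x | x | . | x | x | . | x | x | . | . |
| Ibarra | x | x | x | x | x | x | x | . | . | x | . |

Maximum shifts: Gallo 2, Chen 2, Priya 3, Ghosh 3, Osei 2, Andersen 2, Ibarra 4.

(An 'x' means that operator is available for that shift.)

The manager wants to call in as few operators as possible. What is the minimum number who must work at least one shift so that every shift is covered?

7

17 slots to fill and no one can take more than 4, so at least ⌈17/4⌉ = 5 operators are needed.
Any 6 operators together have capacity at most 4+3+3+2+2+2 = 16 < 17 slots, so 6 can never suffice.
Gallo, Chen, Priya, Ghosh, Osei, Andersen, and Ibarra alone can cover everything: Thu morning→Ibarra, Thu afternoon→Chen+Andersen, Thu evening→Priya, Fri morning→Chen+Priya, Fri afternoon→Ghosh, Fri evening→Ibarra, Sat morning→Osei+Ibarra, Sat afternoon→Ghosh+Osei, Sat evening→Andersen, Sun morning→Gallo+Ghosh, Sun afternoon→Gallo+Priya.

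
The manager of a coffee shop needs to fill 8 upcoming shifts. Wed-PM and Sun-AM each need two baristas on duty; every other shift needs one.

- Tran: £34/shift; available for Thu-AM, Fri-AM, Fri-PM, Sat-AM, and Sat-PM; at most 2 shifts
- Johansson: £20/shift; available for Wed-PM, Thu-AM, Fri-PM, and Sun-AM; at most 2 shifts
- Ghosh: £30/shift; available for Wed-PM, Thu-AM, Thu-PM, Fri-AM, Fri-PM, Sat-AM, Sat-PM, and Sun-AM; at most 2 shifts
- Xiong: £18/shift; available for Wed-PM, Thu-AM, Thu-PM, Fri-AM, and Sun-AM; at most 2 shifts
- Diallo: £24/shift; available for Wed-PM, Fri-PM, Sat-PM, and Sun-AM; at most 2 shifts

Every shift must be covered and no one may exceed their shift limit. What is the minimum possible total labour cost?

£252

Picking the cheapest available barista for each shift independently would cost £204, but that ignores the shift limits.
An optimal schedule: Wed-PM→Xiong+Diallo, Thu-AM→Johansson, Thu-PM→Ghosh, Fri-AM→Tran, Fri-PM→Johansson, Sat-AM→Tran, Sat-PM→Ghosh, Sun-AM→Xiong+Diallo.
Total: 18 + 24 + 20 + 30 + 34 + 20 + 34 + 30 + 18 + 24 = £252.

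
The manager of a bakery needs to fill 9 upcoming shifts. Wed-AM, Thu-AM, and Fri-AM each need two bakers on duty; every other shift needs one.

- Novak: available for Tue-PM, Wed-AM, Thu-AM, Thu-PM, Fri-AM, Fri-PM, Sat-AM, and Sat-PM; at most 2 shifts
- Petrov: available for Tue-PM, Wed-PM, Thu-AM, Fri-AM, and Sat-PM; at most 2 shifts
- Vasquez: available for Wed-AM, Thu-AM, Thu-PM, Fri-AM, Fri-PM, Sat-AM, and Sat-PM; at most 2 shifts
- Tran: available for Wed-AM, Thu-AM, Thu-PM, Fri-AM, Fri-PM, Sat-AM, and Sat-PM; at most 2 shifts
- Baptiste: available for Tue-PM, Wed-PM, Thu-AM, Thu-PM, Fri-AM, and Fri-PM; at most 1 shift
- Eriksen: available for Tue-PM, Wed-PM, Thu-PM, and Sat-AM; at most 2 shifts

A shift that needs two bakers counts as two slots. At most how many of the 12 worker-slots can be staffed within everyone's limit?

Total capacity across all bakers is 2+2+2+2+1+2 = 11, and 12 slots are needed, so at most 11 can be filled.
An assignment achieving 11: Tue-PM→Novak, Wed-AM→Novak+Vasquez, Wed-PM→Petrov, Thu-AM→Tran+Baptiste, Thu-PM→Eriksen, Fri-AM→Tran, Fri-PM→Vasquez, Sat-AM→Eriksen, Sat-PM→Petrov.
Loads: Novak 2/2, Petrov 2/2, Vasquez 2/2, Tran 2/2, Baptiste 1/1, Eriksen 2/2.

11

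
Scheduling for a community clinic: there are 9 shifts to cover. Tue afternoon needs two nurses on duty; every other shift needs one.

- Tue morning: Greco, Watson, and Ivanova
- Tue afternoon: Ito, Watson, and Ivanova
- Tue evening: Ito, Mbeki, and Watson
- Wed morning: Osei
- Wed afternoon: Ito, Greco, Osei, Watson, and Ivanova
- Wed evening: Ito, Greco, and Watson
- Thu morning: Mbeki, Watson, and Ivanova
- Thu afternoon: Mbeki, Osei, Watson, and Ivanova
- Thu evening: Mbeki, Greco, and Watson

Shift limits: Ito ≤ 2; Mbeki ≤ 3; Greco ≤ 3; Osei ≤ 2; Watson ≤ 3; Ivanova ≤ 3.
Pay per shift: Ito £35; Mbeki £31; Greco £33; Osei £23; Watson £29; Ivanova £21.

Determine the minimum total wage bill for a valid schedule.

£258

Wed morning can only be covered by Osei, so that assignment is forced.
Picking the cheapest available nurse for each shift independently would cost £244, but that ignores the shift limits.
An optimal schedule: Tue morning→Ivanova, Tue afternoon→Ivanova+Watson, Tue evening→Watson, Wed morning→Osei, Wed afternoon→Osei, Wed evening→Watson, Thu morning→Ivanova, Thu afternoon→Mbeki, Thu evening→Mbeki.
Total: 21 + 21 + 29 + 29 + 23 + 23 + 29 + 21 + 31 + 31 = £258.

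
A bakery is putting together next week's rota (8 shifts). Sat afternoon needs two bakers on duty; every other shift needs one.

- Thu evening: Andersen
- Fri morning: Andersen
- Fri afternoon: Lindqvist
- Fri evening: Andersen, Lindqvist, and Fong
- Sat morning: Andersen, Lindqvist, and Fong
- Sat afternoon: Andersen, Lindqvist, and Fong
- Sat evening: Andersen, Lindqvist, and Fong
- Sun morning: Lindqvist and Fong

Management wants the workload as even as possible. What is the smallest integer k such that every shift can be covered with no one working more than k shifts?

With 3 bakers and 9 worker-slots to fill, someone must work at least ⌈9/3⌉ = 3 shifts, so k ≥ 3.
k = 3 works: Thu evening→Andersen, Fri morning→Andersen, Fri afternoon→Lindqvist, Fri evening→Andersen, Sat morning→Fong, Sat afternoon→Lindqvist+Fong, Sat evening→Fong, Sun morning→Lindqvist.
Loads: Andersen 3, Lindqvist 3, Fong 3 — all ≤ 3.

3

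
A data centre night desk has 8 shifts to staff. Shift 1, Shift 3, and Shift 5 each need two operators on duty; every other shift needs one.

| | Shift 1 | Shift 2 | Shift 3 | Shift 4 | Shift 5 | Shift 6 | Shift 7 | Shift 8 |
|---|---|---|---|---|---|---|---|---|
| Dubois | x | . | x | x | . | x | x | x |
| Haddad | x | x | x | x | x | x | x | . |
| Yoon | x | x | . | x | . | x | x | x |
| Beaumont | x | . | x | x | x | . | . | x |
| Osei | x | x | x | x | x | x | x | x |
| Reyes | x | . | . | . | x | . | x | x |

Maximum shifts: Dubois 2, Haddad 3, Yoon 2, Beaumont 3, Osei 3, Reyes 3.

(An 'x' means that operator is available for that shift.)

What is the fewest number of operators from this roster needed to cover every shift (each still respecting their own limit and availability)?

11 slots to fill and no one can take more than 3, so at least ⌈11/3⌉ = 4 operators are needed.
Dubois, Haddad, Beaumont, and Osei alone can cover everything: Shift 1→Haddad+Osei, Shift 2→Haddad, Shift 3→Beaumont+Osei, Shift 4→Osei, Shift 5→Haddad+Beaumont, Shift 6→Dubois, Shift 7→Dubois, Shift 8→Beaumont.

4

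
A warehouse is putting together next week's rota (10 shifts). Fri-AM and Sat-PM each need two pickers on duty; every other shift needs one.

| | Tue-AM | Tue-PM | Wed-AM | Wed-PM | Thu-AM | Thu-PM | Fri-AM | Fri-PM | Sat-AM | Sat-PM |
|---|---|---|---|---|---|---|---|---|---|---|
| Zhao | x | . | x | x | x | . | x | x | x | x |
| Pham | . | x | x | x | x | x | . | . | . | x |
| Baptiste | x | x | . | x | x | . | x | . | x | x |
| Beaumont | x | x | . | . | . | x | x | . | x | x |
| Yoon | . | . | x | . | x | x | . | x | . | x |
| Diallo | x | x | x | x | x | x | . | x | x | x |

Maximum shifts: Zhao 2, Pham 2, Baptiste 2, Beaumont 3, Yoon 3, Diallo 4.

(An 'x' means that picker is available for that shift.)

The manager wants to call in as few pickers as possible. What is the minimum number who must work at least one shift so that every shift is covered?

12 slots to fill and no one can take more than 4, so at least ⌈12/4⌉ = 3 pickers are needed.
Any 3 pickers together have capacity at most 4+3+3 = 10 < 12 slots, so 3 can never suffice.
Zhao, Beaumont, Yoon, and Diallo alone can cover everything: Tue-AM→Beaumont, Tue-PM→Beaumont, Wed-AM→Yoon, Wed-PM→Zhao, Thu-AM→Yoon, Thu-PM→Diallo, Fri-AM→Zhao+Beaumont, Fri-PM→Diallo, Sat-AM→Diallo, Sat-PM→Yoon+Diallo.

4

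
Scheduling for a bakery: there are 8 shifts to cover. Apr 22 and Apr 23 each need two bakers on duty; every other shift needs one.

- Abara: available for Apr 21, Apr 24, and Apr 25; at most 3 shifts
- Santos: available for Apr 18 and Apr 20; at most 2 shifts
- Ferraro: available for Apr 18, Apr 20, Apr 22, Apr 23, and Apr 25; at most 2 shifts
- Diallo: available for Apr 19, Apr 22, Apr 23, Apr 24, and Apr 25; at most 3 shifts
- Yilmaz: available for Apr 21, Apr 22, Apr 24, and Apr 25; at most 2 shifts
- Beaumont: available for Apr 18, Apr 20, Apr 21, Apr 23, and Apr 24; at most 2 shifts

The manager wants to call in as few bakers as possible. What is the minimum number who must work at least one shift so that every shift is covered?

4

10 slots to fill and no one can take more than 3, so at least ⌈10/3⌉ = 4 bakers are needed.
Abara, Santos, Ferraro, and Diallo alone can cover everything: Apr 18→Santos, Apr 19→Diallo, Apr 20→Santos, Apr 21→Abara, Apr 22→Ferraro+Diallo, Apr 23→Ferraro+Diallo, Apr 24→Abara, Apr 25→Abara.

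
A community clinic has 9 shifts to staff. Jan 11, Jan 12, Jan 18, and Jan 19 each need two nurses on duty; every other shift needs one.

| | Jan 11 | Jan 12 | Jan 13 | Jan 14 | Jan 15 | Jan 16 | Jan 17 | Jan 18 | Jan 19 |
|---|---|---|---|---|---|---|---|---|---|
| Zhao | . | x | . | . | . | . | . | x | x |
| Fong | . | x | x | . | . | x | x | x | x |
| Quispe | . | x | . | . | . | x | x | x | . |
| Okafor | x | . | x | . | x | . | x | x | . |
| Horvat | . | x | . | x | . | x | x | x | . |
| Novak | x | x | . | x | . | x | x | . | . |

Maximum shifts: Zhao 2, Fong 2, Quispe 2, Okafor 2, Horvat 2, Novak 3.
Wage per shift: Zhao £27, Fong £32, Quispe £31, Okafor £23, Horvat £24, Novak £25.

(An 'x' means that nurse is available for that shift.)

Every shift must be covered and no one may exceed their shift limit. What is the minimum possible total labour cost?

Jan 11 can only be covered by Okafor and Novak, so that assignment is forced.
Jan 15 can only be covered by Okafor, so that assignment is forced.
Jan 19 can only be covered by Zhao and Fong, so that assignment is forced.
Picking the cheapest available nurse for each shift independently would cost £320, but that ignores the shift limits.
An optimal schedule: Jan 11→Okafor+Novak, Jan 12→Zhao+Novak, Jan 13→Fong, Jan 14→Horvat, Jan 15→Okafor, Jan 16→Quispe, Jan 17→Novak, Jan 18→Quispe+Horvat, Jan 19→Zhao+Fong.
Total: 23 + 25 + 27 + 25 + 32 + 24 + 23 + 31 + 25 + 31 + 24 + 27 + 32 = £349.

£349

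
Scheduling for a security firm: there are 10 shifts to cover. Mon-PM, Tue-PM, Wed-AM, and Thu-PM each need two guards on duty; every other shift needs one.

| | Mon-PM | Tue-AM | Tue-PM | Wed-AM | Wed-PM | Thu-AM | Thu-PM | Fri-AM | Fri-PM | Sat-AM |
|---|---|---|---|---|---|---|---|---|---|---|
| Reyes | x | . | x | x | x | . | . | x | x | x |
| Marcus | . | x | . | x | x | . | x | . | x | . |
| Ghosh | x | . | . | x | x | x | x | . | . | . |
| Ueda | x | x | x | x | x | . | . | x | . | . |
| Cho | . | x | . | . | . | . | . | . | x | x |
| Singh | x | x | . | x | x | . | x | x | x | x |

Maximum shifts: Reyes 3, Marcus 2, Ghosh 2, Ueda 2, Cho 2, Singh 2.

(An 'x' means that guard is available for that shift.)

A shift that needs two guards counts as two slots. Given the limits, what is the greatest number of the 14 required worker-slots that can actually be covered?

13

Total capacity across all guards is 3+2+2+2+2+2 = 13, and 14 slots are needed, so at most 13 can be filled.
An assignment achieving 13: Mon-PM→Ueda+Singh, Tue-AM→Cho, Tue-PM→Reyes+Ueda, Wed-AM→Marcus+Singh, Thu-AM→Ghosh, Thu-PM→Marcus+Ghosh, Fri-AM→Reyes, Fri-PM→Cho, Sat-AM→Reyes.
Loads: Reyes 3/3, Marcus 2/2, Ghosh 2/2, Ueda 2/2, Cho 2/2, Singh 2/2.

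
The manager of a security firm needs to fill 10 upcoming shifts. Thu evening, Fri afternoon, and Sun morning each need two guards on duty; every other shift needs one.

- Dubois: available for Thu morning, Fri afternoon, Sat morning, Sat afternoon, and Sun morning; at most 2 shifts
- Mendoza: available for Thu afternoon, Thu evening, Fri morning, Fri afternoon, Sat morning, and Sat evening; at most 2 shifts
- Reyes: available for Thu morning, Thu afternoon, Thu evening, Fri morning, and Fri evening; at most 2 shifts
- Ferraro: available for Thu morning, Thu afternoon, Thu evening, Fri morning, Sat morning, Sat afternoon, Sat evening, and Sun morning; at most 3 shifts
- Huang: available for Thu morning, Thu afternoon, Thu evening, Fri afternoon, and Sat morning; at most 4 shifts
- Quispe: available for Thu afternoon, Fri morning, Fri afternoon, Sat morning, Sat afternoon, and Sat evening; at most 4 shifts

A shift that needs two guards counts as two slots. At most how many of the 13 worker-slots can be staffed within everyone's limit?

Total capacity across all guards is 2+2+2+3+4+4 = 17, and 13 slots are needed, so at most 13 can be filled.
An assignment achieving 13: Thu morning→Reyes, Thu afternoon→Huang, Thu evening→Mendoza+Ferraro, Fri morning→Ferraro, Fri afternoon→Huang+Quispe, Fri evening→Reyes, Sat morning→Huang, Sat afternoon→Dubois, Sat evening→Mendoza, Sun morning→Dubois+Ferraro.
Loads: Dubois 2/2, Mendoza 2/2, Reyes 2/2, Ferraro 3/3, Huang 3/4, Quispe 1/4.

13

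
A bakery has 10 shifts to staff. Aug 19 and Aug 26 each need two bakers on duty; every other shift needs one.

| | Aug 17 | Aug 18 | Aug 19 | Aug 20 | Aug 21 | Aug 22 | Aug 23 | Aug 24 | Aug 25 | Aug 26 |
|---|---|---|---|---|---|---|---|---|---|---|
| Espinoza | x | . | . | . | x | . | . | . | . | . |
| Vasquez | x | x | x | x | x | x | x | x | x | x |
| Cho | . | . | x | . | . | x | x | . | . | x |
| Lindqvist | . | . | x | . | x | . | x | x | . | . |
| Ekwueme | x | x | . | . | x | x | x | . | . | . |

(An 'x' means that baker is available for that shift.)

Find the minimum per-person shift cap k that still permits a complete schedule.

3

With 5 bakers and 12 worker-slots to fill, someone must work at least ⌈12/5⌉ = 3 shifts, so k ≥ 3.
k = 3 works: Aug 17→Espinoza, Aug 18→Ekwueme, Aug 19→Cho+Lindqvist, Aug 20→Vasquez, Aug 21→Espinoza, Aug 22→Cho, Aug 23→Lindqvist, Aug 24→Lindqvist, Aug 25→Vasquez, Aug 26→Vasquez+Cho.
Loads: Espinoza 2, Vasquez 3, Cho 3, Lindqvist 3, Ekwueme 1 — all ≤ 3.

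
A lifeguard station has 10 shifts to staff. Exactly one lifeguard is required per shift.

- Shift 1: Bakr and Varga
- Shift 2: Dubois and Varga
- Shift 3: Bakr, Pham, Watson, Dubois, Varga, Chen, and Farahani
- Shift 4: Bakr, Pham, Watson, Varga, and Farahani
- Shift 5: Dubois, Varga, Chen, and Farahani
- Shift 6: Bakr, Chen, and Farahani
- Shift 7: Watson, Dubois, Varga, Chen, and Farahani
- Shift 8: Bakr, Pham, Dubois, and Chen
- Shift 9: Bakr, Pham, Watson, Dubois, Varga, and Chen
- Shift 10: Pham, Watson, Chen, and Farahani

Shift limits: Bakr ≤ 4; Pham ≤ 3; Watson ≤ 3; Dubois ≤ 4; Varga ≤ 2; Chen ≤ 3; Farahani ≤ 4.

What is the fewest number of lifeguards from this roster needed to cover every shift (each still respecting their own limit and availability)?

10 slots to fill and no one can take more than 4, so at least ⌈10/4⌉ = 3 lifeguards are needed.
Bakr, Pham, and Dubois alone can cover everything: Shift 1→Bakr, Shift 2→Dubois, Shift 3→Bakr, Shift 4→Bakr, Shift 5→Dubois, Shift 6→Bakr, Shift 7→Dubois, Shift 8→Pham, Shift 9→Pham, Shift 10→Pham.

3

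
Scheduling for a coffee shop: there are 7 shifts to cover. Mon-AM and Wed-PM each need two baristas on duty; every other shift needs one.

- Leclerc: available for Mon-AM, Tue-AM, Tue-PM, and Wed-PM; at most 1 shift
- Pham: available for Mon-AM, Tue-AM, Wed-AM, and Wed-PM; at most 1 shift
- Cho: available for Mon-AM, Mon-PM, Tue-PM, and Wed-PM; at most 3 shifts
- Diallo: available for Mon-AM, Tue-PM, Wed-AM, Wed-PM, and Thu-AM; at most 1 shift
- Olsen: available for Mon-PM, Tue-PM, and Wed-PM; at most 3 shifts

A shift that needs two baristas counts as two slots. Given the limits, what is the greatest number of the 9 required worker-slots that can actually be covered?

8

Total capacity across all baristas is 1+1+3+1+3 = 9, and 9 slots are needed, so at most 9 can be filled.
Shifts {Mon-AM, Tue-AM, Wed-AM, Thu-AM} need 5 slots but only Leclerc, Pham, Cho, and Diallo are available for them, supplying at most 4 — so at least 1 slot must go unfilled.
An assignment achieving 8: Mon-AM→Cho, Mon-PM→Cho, Tue-AM→Leclerc, Tue-PM→Olsen, Wed-AM→Pham, Wed-PM→Cho+Olsen, Thu-AM→Diallo.
Loads: Leclerc 1/1, Pham 1/1, Cho 3/3, Diallo 1/1, Olsen 2/3.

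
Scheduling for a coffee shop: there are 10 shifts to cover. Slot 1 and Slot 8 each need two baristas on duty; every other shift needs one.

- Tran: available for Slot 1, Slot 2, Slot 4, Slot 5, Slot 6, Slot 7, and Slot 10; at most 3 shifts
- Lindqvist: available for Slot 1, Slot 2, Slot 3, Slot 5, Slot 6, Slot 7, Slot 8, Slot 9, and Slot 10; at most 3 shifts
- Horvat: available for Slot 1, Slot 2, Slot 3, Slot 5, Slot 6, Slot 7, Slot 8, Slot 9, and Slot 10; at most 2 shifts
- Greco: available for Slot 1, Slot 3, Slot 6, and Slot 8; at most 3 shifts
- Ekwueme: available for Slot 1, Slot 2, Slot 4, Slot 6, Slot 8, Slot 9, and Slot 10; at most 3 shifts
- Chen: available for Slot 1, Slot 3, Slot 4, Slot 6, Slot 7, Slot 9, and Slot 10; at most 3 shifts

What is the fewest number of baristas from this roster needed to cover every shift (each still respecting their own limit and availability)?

12 slots to fill and no one can take more than 3, so at least ⌈12/3⌉ = 4 baristas are needed.
Tran, Lindqvist, Greco, and Ekwueme alone can cover everything: Slot 1→Greco+Ekwueme, Slot 2→Lindqvist, Slot 3→Lindqvist, Slot 4→Tran, Slot 5→Tran, Slot 6→Greco, Slot 7→Tran, Slot 8→Greco+Ekwueme, Slot 9→Lindqvist, Slot 10→Ekwueme.

4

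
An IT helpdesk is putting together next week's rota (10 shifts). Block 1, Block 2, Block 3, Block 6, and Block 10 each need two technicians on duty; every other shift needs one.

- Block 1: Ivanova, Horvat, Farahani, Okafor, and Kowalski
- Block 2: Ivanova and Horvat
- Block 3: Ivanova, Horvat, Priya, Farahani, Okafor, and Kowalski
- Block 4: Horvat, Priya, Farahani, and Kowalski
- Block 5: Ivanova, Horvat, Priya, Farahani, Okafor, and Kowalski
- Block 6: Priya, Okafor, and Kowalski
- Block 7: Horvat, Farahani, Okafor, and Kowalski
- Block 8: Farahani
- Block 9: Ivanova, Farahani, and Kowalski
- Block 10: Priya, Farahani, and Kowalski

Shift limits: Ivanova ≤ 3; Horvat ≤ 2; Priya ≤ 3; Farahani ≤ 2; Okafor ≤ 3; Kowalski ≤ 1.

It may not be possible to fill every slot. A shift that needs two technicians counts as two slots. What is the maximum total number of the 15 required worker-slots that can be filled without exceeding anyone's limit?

14

Total capacity across all technicians is 3+2+3+2+3+1 = 14, and 15 slots are needed, so at most 14 can be filled.
An assignment achieving 14: Block 1→Ivanova+Okafor, Block 2→Ivanova+Horvat, Block 3→Priya+Kowalski, Block 4→Horvat, Block 6→Priya+Okafor, Block 7→Okafor, Block 8→Farahani, Block 9→Ivanova, Block 10→Priya+Farahani.
Loads: Ivanova 3/3, Horvat 2/2, Priya 3/3, Farahani 2/2, Okafor 3/3, Kowalski 1/1.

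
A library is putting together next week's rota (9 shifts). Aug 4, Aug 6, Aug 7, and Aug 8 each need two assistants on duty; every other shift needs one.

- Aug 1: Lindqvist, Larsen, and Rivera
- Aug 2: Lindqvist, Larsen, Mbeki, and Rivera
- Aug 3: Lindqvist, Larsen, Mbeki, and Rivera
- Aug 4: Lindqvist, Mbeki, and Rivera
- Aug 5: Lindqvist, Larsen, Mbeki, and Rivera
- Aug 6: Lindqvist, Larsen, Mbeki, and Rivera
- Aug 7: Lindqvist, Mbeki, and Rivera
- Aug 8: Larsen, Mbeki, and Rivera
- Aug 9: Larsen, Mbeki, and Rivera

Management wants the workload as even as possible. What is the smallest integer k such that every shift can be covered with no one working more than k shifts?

With 4 assistants and 13 worker-slots to fill, someone must work at least ⌈13/4⌉ = 4 shifts, so k ≥ 4.
k = 4 works: Aug 1→Lindqvist, Aug 2→Lindqvist, Aug 3→Larsen, Aug 4→Lindqvist+Mbeki, Aug 5→Larsen, Aug 6→Mbeki+Rivera, Aug 7→Lindqvist+Mbeki, Aug 8→Larsen+Mbeki, Aug 9→Larsen.
Loads: Lindqvist 4, Larsen 4, Mbeki 4, Rivera 1 — all ≤ 4.

4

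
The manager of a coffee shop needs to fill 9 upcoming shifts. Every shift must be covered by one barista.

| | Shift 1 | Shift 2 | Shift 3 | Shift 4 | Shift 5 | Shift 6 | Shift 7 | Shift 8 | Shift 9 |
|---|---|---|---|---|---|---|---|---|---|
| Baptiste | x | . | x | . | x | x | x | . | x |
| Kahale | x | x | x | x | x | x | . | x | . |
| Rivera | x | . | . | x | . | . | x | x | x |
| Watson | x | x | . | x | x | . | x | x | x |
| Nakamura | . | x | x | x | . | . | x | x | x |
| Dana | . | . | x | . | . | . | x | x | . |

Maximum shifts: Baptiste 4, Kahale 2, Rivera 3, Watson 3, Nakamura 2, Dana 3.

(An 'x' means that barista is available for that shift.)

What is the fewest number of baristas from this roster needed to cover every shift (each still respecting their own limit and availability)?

9 slots to fill and no one can take more than 4, so at least ⌈9/4⌉ = 3 baristas are needed.
Baptiste, Kahale, and Rivera alone can cover everything: Shift 1→Rivera, Shift 2→Kahale, Shift 3→Baptiste, Shift 4→Kahale, Shift 5→Baptiste, Shift 6→Baptiste, Shift 7→Baptiste, Shift 8→Rivera, Shift 9→Rivera.

3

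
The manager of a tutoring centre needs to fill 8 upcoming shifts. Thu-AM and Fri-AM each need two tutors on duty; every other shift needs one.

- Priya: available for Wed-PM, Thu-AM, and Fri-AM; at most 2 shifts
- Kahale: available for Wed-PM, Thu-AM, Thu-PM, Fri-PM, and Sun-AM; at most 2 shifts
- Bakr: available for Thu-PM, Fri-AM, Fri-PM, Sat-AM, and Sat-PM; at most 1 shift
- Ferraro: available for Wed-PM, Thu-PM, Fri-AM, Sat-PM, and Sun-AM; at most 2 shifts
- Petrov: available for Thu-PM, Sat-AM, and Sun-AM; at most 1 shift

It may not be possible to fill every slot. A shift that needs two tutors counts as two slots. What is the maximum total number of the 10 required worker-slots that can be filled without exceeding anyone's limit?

Total capacity across all tutors is 2+2+1+2+1 = 8, and 10 slots are needed, so at most 8 can be filled.
An assignment achieving 8: Wed-PM→Priya, Thu-AM→Priya+Kahale, Fri-AM→Ferraro, Fri-PM→Kahale, Sat-AM→Bakr, Sat-PM→Ferraro, Sun-AM→Petrov.
Loads: Priya 2/2, Kahale 2/2, Bakr 1/1, Ferraro 2/2, Petrov 1/1.

8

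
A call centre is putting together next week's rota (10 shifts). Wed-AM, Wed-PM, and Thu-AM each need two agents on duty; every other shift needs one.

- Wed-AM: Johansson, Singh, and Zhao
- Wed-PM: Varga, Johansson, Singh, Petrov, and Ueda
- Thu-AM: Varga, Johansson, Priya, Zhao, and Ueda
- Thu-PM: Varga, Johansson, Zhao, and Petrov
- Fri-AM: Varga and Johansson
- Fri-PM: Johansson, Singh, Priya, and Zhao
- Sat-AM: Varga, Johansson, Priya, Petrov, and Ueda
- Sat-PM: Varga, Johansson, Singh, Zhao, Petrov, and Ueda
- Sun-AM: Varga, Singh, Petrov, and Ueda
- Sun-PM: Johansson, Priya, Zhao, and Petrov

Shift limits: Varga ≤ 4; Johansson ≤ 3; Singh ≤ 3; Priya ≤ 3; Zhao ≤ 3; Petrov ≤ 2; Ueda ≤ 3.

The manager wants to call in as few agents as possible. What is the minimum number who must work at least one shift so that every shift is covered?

4

13 slots to fill and no one can take more than 4, so at least ⌈13/4⌉ = 4 agents are needed.
Varga, Johansson, Singh, and Priya alone can cover everything: Wed-AM→Johansson+Singh, Wed-PM→Varga+Singh, Thu-AM→Johansson+Priya, Thu-PM→Varga, Fri-AM→Varga, Fri-PM→Priya, Sat-AM→Priya, Sat-PM→Singh, Sun-AM→Varga, Sun-PM→Johansson.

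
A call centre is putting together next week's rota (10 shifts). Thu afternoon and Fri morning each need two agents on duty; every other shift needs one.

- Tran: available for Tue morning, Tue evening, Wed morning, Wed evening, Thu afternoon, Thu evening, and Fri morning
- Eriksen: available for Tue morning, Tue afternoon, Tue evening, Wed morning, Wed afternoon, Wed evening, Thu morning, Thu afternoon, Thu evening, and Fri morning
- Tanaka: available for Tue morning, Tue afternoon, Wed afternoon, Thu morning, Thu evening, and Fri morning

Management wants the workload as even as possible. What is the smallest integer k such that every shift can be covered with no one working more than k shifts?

With 3 agents and 12 worker-slots to fill, someone must work at least ⌈12/3⌉ = 4 shifts, so k ≥ 4.
k = 4 works: Tue morning→Tanaka, Tue afternoon→Eriksen, Tue evening→Tran, Wed morning→Tran, Wed afternoon→Eriksen, Wed evening→Tran, Thu morning→Tanaka, Thu afternoon→Tran+Eriksen, Thu evening→Tanaka, Fri morning→Eriksen+Tanaka.
Loads: Tran 4, Eriksen 4, Tanaka 4 — all ≤ 4.

4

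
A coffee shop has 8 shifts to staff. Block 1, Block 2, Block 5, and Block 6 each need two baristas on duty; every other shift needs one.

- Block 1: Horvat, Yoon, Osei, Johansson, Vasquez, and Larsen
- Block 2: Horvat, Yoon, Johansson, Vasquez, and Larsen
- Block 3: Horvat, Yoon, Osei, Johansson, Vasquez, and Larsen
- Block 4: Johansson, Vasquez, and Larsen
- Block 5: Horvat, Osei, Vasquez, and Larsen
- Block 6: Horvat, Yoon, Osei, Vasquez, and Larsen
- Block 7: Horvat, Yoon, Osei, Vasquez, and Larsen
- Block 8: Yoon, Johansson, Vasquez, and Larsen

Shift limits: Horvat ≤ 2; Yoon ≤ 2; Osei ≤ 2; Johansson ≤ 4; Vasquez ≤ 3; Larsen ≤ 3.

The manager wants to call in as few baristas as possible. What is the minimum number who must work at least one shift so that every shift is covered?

4

12 slots to fill and no one can take more than 4, so at least ⌈12/4⌉ = 3 baristas are needed.
Any 3 baristas together have capacity at most 4+3+3 = 10 < 12 slots, so 3 can never suffice.
Horvat, Johansson, Vasquez, and Larsen alone can cover everything: Block 1→Johansson+Larsen, Block 2→Johansson+Larsen, Block 3→Larsen, Block 4→Johansson, Block 5→Horvat+Vasquez, Block 6→Horvat+Vasquez, Block 7→Vasquez, Block 8→Johansson.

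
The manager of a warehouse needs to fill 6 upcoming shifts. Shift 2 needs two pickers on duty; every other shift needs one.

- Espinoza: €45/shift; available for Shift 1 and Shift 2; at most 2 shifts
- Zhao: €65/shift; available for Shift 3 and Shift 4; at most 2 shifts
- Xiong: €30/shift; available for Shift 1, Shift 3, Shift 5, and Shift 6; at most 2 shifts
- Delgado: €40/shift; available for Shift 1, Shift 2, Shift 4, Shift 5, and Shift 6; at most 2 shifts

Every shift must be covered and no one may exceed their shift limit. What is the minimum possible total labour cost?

Shift 2 can only be covered by Espinoza and Delgado, so that assignment is forced.
Picking the cheapest available picker for each shift independently would cost €245, but that ignores the shift limits.
An optimal schedule: Shift 1→Espinoza, Shift 2→Delgado+Espinoza, Shift 3→Xiong, Shift 4→Zhao, Shift 5→Xiong, Shift 6→Delgado.
Total: 45 + 40 + 45 + 30 + 65 + 30 + 40 = €295.

€295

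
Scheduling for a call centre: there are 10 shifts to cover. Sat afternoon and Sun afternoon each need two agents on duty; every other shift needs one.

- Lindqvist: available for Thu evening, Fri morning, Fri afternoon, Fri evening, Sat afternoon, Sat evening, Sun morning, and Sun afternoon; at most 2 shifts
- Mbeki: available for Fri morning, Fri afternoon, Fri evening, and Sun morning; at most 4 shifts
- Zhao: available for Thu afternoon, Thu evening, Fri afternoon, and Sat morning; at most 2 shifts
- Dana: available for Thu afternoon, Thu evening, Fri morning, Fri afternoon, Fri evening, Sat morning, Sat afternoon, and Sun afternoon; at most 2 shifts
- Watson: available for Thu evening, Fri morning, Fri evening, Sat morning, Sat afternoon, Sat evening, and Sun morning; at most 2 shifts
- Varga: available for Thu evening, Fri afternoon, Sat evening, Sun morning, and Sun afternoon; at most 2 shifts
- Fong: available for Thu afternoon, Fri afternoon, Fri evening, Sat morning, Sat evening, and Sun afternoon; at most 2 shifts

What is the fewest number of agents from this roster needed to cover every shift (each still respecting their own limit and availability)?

12 slots to fill and no one can take more than 4, so at least ⌈12/4⌉ = 3 agents are needed.
Any 4 agents together have capacity at most 4+2+2+2 = 10 < 12 slots, so 4 can never suffice.
Lindqvist, Mbeki, Zhao, Dana, and Watson alone can cover everything: Thu afternoon→Zhao, Thu evening→Watson, Fri morning→Mbeki, Fri afternoon→Mbeki, Fri evening→Mbeki, Sat morning→Zhao, Sat afternoon→Dana+Watson, Sat evening→Lindqvist, Sun morning→Mbeki, Sun afternoon→Lindqvist+Dana.

5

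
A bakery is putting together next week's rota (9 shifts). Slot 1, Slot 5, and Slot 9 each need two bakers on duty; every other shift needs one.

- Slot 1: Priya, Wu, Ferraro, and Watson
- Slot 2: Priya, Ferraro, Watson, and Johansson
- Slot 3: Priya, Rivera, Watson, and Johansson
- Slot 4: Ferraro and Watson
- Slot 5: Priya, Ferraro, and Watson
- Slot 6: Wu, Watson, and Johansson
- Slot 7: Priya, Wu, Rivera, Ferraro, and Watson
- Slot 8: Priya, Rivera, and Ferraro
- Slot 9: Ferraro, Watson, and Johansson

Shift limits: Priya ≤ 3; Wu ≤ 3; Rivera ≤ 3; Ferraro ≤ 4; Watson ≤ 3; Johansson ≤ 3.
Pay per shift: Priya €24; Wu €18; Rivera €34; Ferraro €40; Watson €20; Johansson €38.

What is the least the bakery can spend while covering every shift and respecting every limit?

Picking the cheapest available baker for each shift independently would cost €260, but that ignores the shift limits.
An optimal schedule: Slot 1→Wu+Priya, Slot 2→Priya, Slot 3→Rivera, Slot 4→Watson, Slot 5→Watson+Priya, Slot 6→Wu, Slot 7→Wu, Slot 8→Rivera, Slot 9→Watson+Johansson.
Total: 18 + 24 + 24 + 34 + 20 + 20 + 24 + 18 + 18 + 34 + 20 + 38 = €292.

€292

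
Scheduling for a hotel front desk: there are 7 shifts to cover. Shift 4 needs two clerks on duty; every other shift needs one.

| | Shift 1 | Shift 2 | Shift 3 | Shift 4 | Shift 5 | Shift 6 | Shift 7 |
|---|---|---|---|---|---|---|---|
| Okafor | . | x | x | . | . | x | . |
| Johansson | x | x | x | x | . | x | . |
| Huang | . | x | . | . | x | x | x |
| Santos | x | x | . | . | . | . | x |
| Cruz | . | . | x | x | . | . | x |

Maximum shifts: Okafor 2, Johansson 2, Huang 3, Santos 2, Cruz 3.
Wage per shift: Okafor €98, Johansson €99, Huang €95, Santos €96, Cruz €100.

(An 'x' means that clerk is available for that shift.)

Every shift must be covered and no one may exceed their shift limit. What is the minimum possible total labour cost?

€774

Shift 4 can only be covered by Johansson and Cruz, so that assignment is forced.
Shift 5 can only be covered by Huang, so that assignment is forced.
Picking the cheapest available clerk for each shift independently would cost €773, but that ignores the shift limits.
An optimal schedule: Shift 1→Santos, Shift 2→Santos, Shift 3→Okafor, Shift 4→Johansson+Cruz, Shift 5→Huang, Shift 6→Huang, Shift 7→Huang.
Total: 96 + 96 + 98 + 99 + 100 + 95 + 95 + 95 = €774.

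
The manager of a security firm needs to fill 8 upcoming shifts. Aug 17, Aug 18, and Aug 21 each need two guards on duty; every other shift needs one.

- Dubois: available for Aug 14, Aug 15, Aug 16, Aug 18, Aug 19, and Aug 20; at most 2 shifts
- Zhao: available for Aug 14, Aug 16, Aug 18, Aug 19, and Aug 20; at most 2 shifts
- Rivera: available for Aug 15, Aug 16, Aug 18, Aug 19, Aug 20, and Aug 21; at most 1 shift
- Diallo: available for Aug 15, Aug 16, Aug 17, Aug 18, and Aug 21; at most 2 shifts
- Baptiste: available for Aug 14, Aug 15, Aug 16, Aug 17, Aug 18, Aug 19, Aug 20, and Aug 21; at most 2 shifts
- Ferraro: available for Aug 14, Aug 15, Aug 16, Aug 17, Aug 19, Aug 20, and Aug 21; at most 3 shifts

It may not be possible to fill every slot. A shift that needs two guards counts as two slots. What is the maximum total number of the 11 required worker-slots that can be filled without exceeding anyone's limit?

11

Total capacity across all guards is 2+2+1+2+2+3 = 12, and 11 slots are needed, so at most 11 can be filled.
An assignment achieving 11: Aug 14→Dubois, Aug 15→Dubois, Aug 16→Ferraro, Aug 17→Diallo+Baptiste, Aug 18→Zhao+Baptiste, Aug 19→Zhao, Aug 20→Ferraro, Aug 21→Rivera+Diallo.
Loads: Dubois 2/2, Zhao 2/2, Rivera 1/1, Diallo 2/2, Baptiste 2/2, Ferraro 2/3.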